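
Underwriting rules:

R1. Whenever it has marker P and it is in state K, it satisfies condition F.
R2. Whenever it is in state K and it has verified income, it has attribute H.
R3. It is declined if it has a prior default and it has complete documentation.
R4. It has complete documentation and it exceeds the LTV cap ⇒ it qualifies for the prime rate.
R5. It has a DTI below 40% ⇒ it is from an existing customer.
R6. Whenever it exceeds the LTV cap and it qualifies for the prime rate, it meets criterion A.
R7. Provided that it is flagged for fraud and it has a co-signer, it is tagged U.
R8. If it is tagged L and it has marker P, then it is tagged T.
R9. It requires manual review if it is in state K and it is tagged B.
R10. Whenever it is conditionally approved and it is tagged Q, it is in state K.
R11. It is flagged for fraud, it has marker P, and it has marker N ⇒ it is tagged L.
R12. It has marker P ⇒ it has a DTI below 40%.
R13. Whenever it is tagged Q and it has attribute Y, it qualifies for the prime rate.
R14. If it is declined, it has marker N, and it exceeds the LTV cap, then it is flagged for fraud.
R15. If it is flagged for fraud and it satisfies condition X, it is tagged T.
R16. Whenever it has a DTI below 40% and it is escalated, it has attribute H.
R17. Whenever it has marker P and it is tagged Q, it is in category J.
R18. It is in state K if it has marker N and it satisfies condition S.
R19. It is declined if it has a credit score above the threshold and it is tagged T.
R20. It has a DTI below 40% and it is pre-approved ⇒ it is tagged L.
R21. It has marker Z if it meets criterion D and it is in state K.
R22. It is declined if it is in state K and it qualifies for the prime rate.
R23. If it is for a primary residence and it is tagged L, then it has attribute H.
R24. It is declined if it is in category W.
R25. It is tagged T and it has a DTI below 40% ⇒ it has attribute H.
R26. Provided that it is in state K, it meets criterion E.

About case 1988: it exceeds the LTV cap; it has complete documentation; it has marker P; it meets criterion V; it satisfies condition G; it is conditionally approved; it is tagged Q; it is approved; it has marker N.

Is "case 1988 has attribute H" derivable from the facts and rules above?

By R4 (it has complete documentation, it exceeds the LTV cap): it qualifies for the prime rate.
By R10 (it is conditionally approved, it is tagged Q): it is in state K.
By R12 (it has marker P): it has a DTI below 40%.
By R22 (it is in state K, it qualifies for the prime rate): it is declined.
By R14 (it is declined, it has marker N, it exceeds the LTV cap): it is flagged for fraud.
By R11 (it is flagged for fraud, it has marker P, it has marker N): it is tagged L.
By R8 (it is tagged L, it has marker P): it is tagged T.
By R25 (it is tagged T, it has a DTI below 40%): it has attribute H.

Yes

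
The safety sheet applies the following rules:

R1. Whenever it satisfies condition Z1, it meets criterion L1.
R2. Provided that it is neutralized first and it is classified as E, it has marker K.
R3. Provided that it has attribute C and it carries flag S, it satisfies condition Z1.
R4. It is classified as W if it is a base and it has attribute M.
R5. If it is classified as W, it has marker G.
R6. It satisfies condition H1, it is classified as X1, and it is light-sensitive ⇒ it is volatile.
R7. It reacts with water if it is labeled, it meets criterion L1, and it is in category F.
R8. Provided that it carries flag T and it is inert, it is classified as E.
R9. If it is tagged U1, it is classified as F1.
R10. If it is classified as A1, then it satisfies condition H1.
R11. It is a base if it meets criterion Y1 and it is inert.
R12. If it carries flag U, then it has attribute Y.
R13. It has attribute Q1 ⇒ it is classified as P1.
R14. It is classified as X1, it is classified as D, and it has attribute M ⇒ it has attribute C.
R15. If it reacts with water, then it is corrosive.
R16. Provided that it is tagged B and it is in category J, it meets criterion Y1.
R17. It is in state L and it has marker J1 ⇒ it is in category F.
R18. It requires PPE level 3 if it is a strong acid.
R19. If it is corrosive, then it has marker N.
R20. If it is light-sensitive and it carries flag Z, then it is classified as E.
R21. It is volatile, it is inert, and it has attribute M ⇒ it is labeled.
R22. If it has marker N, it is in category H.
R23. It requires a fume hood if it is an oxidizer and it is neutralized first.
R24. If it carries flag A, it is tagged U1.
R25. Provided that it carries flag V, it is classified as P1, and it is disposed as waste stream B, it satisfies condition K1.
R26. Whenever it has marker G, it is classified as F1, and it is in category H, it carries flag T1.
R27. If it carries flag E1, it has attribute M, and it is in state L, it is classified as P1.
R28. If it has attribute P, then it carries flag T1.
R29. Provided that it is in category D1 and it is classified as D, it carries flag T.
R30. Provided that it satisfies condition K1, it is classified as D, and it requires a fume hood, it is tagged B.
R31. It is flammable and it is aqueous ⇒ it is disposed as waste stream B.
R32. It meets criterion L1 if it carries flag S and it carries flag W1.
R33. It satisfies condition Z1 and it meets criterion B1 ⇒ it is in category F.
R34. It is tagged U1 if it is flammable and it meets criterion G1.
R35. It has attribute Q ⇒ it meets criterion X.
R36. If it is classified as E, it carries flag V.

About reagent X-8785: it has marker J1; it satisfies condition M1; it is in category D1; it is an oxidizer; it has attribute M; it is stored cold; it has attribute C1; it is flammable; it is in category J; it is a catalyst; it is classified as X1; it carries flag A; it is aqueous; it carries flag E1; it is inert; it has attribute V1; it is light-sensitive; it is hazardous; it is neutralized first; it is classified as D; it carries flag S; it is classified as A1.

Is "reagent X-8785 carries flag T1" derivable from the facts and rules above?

No

Forward chaining from the given facts derives: satisfies condition H1, has attribute C, requires a fume hood, is tagged U1, carries flag T, is disposed as waste stream B, satisfies condition Z1, is volatile, is classified as E, is classified as F1, is labeled, carries flag V, meets criterion L1, has marker K.
Rules concluding "it carries flag T1": R26 needs "it has marker G"; R28 needs "it has attribute P" — none of these are established.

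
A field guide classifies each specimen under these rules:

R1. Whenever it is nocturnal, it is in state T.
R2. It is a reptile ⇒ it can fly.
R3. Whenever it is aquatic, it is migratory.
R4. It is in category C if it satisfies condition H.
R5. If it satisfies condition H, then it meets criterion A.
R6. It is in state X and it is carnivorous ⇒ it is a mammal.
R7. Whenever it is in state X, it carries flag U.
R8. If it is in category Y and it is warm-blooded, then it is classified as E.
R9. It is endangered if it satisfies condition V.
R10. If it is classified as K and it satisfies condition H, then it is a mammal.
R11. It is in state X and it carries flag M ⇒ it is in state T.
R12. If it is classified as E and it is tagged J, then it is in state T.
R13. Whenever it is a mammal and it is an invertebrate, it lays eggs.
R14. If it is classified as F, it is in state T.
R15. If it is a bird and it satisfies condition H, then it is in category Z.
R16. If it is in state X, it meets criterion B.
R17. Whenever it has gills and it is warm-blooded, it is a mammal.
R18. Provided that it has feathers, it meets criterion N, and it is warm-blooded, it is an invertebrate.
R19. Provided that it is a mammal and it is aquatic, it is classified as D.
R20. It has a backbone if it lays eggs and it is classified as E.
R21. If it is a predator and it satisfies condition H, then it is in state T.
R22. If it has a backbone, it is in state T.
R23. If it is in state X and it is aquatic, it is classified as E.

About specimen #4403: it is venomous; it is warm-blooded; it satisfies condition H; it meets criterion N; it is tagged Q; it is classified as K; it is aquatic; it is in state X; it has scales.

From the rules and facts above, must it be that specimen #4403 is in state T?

No

Forward chaining from the given facts derives: is migratory, is in category C, meets criterion A, carries flag U, is a mammal, meets criterion B, is classified as D, is classified as E.
Rules concluding "it is in state T": R1 needs "it is nocturnal"; R11 needs "it carries flag M"; R12 needs "it is tagged J"; R14 needs "it is classified as F"; R21 needs "it is a predator"; R22 needs "it has a backbone" — none of these are established.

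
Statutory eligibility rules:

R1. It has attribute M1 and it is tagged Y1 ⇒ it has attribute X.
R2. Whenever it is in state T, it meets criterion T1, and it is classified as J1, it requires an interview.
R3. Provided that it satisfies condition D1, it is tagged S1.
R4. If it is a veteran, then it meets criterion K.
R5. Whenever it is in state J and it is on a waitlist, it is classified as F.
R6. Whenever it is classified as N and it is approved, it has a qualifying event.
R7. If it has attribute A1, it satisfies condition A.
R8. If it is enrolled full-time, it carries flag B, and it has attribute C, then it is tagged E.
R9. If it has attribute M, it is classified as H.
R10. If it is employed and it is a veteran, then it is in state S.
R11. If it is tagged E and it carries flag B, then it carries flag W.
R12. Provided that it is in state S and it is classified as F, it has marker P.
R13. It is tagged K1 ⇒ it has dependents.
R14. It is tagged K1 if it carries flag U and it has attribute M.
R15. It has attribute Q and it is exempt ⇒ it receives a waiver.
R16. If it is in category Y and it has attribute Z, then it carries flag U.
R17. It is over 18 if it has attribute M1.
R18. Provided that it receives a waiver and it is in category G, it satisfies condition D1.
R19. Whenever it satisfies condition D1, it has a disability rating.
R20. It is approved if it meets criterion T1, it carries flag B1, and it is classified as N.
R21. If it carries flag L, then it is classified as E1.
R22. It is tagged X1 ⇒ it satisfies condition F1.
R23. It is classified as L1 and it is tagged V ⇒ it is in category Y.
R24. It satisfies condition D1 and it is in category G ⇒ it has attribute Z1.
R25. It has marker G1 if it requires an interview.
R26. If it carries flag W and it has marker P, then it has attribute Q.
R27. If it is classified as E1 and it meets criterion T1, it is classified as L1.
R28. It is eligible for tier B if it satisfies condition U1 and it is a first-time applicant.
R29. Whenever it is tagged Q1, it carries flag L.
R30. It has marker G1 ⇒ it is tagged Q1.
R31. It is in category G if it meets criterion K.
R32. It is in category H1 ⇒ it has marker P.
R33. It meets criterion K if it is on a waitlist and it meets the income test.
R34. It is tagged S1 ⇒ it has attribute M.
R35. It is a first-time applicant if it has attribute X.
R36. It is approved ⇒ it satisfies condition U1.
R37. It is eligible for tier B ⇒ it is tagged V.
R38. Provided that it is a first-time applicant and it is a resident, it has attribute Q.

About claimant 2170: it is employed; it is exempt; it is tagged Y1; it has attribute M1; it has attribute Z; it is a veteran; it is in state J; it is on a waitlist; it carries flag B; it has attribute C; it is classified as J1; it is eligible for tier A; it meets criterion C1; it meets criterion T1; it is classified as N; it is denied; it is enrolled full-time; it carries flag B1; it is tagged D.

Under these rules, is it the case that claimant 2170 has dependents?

Forward chaining from the given facts derives: has attribute X, meets criterion K, is classified as F, is tagged E, is in state S, carries flag W, has marker P, is over 18, is approved, has attribute Q, is in category G, is a first-time applicant, satisfies condition U1, has a qualifying event, receives a waiver, satisfies condition D1, has a disability rating, has attribute Z1, is eligible for tier B, is tagged V, is tagged S1, has attribute M, is classified as H.
The only rule concluding "it has dependents" is R13, which needs "it is tagged K1"; that is never established.

No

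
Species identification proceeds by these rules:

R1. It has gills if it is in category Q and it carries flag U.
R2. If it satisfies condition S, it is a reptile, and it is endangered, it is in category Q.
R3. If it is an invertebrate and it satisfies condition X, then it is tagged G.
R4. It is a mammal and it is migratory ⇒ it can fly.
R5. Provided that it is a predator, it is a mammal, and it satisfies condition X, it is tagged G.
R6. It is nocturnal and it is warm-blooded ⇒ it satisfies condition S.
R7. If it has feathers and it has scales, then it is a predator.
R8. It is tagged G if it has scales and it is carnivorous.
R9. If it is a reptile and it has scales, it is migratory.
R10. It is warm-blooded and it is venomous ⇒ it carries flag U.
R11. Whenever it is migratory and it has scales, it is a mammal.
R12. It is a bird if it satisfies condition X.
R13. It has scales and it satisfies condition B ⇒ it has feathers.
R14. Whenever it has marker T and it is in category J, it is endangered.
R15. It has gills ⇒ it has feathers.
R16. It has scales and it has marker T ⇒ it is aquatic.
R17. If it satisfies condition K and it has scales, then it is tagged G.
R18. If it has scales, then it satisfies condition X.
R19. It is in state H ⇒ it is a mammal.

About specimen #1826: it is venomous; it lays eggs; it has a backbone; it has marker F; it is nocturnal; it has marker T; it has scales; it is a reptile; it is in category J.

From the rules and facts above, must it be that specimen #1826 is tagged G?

Forward chaining from the given facts derives: is migratory, is a mammal, is endangered, is aquatic, satisfies condition X, can fly, is a bird.
Rules concluding "it is tagged G": R3 needs "it is an invertebrate"; R5 needs "it is a predator"; R8 needs "it is carnivorous"; R17 needs "it satisfies condition K" — none of these are established.

No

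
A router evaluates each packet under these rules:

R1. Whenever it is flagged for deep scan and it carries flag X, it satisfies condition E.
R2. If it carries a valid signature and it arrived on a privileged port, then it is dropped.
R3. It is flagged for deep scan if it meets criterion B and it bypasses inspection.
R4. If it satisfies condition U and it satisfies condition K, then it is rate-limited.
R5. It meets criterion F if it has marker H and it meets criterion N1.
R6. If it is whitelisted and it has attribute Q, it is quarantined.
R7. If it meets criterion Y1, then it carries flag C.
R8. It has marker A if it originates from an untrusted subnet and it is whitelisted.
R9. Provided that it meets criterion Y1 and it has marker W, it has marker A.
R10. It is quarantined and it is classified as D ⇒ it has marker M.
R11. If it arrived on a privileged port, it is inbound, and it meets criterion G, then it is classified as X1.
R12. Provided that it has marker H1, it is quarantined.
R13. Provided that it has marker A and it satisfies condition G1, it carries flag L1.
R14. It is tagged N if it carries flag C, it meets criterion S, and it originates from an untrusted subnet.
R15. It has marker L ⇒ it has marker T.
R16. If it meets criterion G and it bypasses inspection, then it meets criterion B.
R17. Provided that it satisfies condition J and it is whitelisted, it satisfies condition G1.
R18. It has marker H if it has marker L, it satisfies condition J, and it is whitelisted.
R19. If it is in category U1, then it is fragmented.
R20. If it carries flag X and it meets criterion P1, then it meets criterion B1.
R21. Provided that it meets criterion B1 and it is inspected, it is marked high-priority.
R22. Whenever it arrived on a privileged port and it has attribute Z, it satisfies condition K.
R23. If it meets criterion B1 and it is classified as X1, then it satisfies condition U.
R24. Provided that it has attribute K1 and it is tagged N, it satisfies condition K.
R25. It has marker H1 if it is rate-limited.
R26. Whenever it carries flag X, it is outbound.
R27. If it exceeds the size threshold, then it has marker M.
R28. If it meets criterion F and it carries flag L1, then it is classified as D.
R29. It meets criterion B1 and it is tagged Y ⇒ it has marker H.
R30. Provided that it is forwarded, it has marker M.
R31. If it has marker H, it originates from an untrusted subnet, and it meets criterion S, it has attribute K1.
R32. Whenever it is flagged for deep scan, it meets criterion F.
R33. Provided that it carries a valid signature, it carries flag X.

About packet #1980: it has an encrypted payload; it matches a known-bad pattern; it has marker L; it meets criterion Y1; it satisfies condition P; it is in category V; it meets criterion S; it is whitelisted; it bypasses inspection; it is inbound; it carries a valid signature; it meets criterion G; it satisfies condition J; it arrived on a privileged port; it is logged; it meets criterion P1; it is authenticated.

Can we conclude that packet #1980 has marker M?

Forward chaining from the given facts derives: is dropped, carries flag C, is classified as X1, has marker T, meets criterion B, satisfies condition G1, has marker H, carries flag X, is flagged for deep scan, meets criterion B1, satisfies condition U, is outbound, meets criterion F, satisfies condition E.
Rules concluding "it has marker M": R10 needs "it is quarantined"; R27 needs "it exceeds the size threshold"; R30 needs "it is forwarded" — none of these are established.

No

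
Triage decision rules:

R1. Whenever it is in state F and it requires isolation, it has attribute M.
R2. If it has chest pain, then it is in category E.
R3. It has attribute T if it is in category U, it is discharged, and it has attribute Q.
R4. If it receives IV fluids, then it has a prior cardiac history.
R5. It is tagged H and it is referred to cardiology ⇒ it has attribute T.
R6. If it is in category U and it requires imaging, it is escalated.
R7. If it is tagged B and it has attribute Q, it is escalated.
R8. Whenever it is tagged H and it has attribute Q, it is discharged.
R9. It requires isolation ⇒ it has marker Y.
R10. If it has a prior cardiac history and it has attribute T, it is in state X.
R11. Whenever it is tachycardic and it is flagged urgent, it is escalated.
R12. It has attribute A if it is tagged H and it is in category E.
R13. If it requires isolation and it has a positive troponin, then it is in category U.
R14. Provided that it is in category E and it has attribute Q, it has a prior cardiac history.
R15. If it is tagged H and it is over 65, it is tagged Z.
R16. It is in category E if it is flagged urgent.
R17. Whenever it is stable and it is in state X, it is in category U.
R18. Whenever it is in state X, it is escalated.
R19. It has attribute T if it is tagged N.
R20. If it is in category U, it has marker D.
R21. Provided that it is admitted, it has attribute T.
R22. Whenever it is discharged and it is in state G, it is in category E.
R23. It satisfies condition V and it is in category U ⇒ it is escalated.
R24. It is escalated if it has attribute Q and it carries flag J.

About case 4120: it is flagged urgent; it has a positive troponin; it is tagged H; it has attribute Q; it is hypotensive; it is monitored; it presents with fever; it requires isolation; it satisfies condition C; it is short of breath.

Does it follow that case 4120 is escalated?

By R8 (it is tagged H, it has attribute Q): it is discharged.
By R13 (it requires isolation, it has a positive troponin): it is in category U.
By R16 (it is flagged urgent): it is in category E.
By R3 (it is in category U, it is discharged, it has attribute Q): it has attribute T.
By R14 (it is in category E, it has attribute Q): it has a prior cardiac history.
By R10 (it has a prior cardiac history, it has attribute T): it is in state X.
By R18 (it is in state X): it is escalated.

Yes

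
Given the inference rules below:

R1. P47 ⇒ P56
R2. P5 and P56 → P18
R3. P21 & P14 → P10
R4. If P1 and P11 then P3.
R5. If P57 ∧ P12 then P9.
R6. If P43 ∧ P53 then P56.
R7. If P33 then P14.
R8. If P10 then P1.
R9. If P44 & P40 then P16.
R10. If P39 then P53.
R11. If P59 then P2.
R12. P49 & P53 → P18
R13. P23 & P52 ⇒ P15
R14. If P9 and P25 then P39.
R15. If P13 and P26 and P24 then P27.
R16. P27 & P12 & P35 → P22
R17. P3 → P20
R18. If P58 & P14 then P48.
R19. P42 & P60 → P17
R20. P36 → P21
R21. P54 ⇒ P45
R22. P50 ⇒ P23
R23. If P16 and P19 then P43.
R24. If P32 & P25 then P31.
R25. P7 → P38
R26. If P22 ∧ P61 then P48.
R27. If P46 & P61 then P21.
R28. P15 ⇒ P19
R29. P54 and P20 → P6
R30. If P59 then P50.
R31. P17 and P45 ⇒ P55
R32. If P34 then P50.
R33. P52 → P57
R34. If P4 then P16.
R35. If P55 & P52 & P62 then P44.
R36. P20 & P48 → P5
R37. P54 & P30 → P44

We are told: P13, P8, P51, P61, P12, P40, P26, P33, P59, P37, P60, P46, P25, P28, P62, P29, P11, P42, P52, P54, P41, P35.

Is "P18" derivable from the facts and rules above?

No

Forward chaining from the given facts derives: P14, P2, P17, P45, P21, P50, P55, P57, P44, P10, P9, P1, P16, P39, P23, P3, P53, P15, P20, P19, P6, P43, P56.
Rules concluding P18: R2 needs P5; R12 needs P49 — none of these are established.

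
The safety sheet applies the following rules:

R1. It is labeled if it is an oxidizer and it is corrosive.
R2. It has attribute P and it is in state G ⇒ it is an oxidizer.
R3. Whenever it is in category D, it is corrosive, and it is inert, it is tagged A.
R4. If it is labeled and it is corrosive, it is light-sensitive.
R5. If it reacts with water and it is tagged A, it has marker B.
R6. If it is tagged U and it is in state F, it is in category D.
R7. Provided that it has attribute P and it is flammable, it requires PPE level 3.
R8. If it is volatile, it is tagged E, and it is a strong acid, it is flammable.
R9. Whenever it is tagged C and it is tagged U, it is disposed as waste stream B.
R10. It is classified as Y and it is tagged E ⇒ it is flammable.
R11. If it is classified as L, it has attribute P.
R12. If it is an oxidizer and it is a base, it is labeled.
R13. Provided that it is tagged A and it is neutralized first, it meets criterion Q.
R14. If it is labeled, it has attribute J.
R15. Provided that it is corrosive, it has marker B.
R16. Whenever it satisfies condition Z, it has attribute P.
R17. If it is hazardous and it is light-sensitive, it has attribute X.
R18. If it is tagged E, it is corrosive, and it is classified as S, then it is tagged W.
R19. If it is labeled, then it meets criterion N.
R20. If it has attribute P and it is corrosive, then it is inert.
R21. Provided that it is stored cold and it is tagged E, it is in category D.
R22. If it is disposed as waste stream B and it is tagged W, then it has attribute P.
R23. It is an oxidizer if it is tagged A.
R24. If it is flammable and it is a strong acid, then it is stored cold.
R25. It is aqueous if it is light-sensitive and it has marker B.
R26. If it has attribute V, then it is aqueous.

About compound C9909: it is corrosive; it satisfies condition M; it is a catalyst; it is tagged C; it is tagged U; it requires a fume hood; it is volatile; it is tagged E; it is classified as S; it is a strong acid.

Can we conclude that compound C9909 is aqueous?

By R8 (it is volatile, it is tagged E, it is a strong acid): it is flammable.
By R9 (it is tagged C, it is tagged U): it is disposed as waste stream B.
By R15 (it is corrosive): it has marker B.
By R18 (it is tagged E, it is corrosive, it is classified as S): it is tagged W.
By R22 (it is disposed as waste stream B, it is tagged W): it has attribute P.
By R24 (it is flammable, it is a strong acid): it is stored cold.
By R20 (it has attribute P, it is corrosive): it is inert.
By R21 (it is stored cold, it is tagged E): it is in category D.
By R3 (it is in category D, it is corrosive, it is inert): it is tagged A.
By R23 (it is tagged A): it is an oxidizer.
By R1 (it is an oxidizer, it is corrosive): it is labeled.
By R4 (it is labeled, it is corrosive): it is light-sensitive.
By R25 (it is light-sensitive, it has marker B): it is aqueous.

Yes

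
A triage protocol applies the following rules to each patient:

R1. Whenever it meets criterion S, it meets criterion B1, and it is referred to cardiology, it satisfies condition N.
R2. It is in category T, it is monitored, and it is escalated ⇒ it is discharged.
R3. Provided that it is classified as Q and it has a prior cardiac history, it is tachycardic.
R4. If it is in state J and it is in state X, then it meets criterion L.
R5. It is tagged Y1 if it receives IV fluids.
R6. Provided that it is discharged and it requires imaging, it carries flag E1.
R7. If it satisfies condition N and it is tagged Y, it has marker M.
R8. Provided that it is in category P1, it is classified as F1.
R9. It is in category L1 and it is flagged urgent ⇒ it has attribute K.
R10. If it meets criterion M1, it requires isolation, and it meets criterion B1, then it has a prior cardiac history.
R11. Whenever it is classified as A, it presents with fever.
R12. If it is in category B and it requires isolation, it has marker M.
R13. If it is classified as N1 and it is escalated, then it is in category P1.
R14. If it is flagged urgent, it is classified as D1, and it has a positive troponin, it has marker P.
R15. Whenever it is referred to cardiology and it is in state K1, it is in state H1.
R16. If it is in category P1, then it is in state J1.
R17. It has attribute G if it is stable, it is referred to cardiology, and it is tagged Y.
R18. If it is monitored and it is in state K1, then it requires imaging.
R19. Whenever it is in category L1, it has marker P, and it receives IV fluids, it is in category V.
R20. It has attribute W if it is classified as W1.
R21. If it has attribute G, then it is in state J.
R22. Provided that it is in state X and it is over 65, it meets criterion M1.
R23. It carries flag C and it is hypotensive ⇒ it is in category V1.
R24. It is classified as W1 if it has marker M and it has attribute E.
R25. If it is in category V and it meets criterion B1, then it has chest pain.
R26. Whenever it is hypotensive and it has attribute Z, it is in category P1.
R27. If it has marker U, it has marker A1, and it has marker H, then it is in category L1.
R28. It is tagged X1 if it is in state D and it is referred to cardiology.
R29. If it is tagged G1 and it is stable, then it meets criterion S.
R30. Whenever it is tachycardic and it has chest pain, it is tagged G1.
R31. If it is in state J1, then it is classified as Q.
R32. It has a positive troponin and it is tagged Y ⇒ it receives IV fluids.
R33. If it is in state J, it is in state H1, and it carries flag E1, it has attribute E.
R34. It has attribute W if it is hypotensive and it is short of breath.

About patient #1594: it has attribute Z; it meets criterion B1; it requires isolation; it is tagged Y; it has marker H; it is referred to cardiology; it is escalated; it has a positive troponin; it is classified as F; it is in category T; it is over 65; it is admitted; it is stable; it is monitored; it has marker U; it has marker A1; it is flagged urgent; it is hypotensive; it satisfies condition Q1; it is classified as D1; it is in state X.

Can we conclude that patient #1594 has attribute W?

No

Forward chaining from the given facts derives: is discharged, has marker P, has attribute G, is in state J, meets criterion M1, is in category P1, is in category L1, receives IV fluids, meets criterion L, is tagged Y1, is classified as F1, has attribute K, has a prior cardiac history, is in state J1, is in category V, has chest pain, is classified as Q, is tachycardic, is tagged G1, meets criterion S, satisfies condition N, has marker M.
Rules concluding "it has attribute W": R20 needs "it is classified as W1"; R34 needs "it is short of breath" — none of these are established.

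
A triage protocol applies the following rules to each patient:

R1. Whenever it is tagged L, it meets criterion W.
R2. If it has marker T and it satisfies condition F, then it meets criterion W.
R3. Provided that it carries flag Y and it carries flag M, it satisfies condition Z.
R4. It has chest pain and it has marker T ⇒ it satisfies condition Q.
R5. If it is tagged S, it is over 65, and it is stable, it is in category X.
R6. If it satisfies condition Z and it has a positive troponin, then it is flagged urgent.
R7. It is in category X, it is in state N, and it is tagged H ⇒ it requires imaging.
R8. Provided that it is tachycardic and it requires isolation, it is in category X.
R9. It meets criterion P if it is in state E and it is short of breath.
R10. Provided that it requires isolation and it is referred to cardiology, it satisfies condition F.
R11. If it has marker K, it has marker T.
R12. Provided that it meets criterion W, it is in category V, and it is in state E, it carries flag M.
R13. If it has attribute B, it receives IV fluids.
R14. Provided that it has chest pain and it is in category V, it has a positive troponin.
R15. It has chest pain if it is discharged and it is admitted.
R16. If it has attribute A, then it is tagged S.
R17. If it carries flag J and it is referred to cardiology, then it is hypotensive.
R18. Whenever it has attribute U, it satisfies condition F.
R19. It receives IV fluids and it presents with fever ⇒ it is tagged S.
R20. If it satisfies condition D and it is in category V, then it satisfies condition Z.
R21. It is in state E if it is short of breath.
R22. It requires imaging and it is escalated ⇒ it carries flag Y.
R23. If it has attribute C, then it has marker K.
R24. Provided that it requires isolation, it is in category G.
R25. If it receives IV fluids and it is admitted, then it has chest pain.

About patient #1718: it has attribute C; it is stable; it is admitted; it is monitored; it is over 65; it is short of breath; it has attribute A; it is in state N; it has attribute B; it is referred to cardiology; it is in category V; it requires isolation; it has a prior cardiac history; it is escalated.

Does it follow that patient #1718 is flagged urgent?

No

Forward chaining from the given facts derives: satisfies condition F, receives IV fluids, is tagged S, is in state E, has marker K, is in category G, has chest pain, is in category X, meets criterion P, has marker T, has a positive troponin, meets criterion W, satisfies condition Q, carries flag M.
The only rule concluding "it is flagged urgent" is R6, which needs "it satisfies condition Z"; that is never established.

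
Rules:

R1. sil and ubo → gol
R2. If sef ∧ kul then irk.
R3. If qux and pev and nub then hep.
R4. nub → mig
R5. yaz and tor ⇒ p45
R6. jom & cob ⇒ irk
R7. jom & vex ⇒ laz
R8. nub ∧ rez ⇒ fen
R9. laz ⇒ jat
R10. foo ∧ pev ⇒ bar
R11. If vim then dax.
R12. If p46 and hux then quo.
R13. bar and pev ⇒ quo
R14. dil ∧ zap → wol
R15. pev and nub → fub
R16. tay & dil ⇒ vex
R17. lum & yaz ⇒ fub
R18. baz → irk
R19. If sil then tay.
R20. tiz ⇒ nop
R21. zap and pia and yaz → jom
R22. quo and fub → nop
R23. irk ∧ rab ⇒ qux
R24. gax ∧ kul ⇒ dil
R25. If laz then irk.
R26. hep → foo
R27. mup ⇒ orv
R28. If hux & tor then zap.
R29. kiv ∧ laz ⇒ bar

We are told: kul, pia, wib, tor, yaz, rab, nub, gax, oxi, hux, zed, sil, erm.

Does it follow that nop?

Forward chaining from the given facts derives: mig, p45, tay, dil, zap, wol, vex, jom, laz, jat, irk, qux.
Rules concluding nop: R20 needs tiz; R22 needs quo — none of these are established.

No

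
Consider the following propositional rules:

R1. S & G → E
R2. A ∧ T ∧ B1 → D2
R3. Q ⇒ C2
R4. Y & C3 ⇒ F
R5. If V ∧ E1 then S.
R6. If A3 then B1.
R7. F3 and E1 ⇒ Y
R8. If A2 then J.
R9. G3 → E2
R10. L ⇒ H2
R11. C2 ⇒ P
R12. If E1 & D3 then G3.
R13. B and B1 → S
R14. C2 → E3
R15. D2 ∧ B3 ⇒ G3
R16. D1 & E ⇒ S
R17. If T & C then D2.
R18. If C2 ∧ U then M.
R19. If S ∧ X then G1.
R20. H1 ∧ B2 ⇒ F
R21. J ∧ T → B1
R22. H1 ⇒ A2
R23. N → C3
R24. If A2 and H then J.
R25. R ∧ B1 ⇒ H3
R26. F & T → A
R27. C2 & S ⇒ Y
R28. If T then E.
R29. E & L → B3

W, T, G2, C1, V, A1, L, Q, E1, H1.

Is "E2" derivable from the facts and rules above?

No

Forward chaining from the given facts derives: C2, S, H2, P, E3, A2, Y, E, B3, J, B1.
The only rule concluding E2 is R9, which needs G3; that is never established.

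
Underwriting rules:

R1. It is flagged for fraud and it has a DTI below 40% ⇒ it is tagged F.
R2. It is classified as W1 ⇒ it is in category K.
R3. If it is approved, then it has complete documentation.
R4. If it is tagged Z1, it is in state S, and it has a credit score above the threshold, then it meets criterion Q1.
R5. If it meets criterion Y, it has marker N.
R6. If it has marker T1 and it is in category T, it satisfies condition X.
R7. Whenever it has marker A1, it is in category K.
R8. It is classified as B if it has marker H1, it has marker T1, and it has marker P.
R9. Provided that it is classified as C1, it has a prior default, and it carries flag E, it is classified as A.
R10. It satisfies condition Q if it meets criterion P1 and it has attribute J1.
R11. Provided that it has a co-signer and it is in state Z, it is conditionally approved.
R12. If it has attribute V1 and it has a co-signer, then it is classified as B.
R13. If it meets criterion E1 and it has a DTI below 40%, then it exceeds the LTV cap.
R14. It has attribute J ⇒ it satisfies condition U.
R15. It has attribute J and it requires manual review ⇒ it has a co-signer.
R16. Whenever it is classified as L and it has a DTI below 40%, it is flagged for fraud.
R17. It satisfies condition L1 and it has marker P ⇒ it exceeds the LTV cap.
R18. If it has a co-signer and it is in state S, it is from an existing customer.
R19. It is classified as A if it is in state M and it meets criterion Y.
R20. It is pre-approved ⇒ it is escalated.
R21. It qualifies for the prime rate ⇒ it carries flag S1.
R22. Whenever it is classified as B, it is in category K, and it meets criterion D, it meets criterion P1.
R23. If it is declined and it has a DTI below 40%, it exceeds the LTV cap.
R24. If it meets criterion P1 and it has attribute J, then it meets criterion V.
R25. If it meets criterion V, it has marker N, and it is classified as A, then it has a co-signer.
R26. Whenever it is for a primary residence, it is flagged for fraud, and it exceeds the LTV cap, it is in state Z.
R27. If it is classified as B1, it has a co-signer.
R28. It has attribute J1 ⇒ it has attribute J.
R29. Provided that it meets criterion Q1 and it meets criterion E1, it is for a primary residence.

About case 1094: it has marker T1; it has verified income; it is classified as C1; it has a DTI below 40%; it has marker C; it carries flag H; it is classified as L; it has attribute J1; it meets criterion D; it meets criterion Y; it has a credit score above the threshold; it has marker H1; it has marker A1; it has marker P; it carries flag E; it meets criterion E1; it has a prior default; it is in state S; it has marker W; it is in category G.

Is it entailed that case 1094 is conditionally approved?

Forward chaining from the given facts derives: has marker N, is in category K, is classified as B, is classified as A, exceeds the LTV cap, is flagged for fraud, meets criterion P1, has attribute J, is tagged F, satisfies condition Q, satisfies condition U, meets criterion V, has a co-signer, is from an existing customer.
The only rule concluding "it is conditionally approved" is R11, which needs "it is in state Z"; that is never established.

No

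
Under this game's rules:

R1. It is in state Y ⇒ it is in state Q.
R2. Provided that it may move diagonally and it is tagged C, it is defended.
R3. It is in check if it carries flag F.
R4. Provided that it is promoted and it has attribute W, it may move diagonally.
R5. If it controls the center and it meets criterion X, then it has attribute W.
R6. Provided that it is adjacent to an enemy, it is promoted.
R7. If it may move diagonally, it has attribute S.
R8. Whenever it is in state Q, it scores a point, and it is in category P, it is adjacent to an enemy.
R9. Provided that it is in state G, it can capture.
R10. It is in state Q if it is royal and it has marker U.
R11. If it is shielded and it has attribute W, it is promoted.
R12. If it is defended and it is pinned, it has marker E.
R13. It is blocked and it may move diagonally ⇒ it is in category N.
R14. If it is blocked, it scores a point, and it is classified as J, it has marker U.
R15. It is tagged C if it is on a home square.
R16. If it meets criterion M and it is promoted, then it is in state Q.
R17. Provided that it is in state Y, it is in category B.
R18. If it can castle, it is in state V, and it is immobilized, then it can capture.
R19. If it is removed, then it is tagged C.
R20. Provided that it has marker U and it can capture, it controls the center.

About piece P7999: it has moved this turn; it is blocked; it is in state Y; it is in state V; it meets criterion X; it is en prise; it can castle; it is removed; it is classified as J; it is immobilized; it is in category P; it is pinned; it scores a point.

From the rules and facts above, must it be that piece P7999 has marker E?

By R1 (it is in state Y): it is in state Q.
By R8 (it is in state Q, it scores a point, it is in category P): it is adjacent to an enemy.
By R14 (it is blocked, it scores a point, it is classified as J): it has marker U.
By R18 (it can castle, it is in state V, it is immobilized): it can capture.
By R19 (it is removed): it is tagged C.
By R20 (it has marker U, it can capture): it controls the center.
By R5 (it controls the center, it meets criterion X): it has attribute W.
By R6 (it is adjacent to an enemy): it is promoted.
By R4 (it is promoted, it has attribute W): it may move diagonally.
By R2 (it may move diagonally, it is tagged C): it is defended.
By R12 (it is defended, it is pinned): it has marker E.

Yes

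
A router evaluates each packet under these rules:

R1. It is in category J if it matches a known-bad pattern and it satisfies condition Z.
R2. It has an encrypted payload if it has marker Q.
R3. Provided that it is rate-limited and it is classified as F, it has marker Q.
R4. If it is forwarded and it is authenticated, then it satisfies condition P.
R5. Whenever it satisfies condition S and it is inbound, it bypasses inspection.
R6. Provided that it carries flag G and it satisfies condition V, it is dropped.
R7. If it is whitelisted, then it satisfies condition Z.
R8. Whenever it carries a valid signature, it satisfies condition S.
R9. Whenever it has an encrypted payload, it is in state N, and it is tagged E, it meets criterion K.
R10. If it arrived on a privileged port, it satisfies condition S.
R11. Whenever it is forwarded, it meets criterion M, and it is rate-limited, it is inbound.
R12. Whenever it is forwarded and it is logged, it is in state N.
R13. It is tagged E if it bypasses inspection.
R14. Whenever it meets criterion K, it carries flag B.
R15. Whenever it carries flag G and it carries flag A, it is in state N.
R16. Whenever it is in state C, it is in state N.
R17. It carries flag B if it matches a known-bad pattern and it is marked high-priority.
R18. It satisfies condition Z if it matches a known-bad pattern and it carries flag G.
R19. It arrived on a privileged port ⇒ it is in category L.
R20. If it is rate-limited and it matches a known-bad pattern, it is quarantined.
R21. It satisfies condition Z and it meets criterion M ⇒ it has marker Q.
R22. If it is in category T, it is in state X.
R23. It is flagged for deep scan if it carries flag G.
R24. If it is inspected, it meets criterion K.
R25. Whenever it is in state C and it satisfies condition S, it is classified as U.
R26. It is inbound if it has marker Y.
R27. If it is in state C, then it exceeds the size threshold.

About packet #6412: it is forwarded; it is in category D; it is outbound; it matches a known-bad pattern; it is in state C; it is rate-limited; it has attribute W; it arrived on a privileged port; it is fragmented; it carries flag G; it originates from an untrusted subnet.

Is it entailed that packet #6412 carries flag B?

No

Forward chaining from the given facts derives: satisfies condition S, is in state N, satisfies condition Z, is in category L, is quarantined, is flagged for deep scan, is classified as U, exceeds the size threshold, is in category J.
Rules concluding "it carries flag B": R14 needs "it meets criterion K"; R17 needs "it is marked high-priority" — none of these are established.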